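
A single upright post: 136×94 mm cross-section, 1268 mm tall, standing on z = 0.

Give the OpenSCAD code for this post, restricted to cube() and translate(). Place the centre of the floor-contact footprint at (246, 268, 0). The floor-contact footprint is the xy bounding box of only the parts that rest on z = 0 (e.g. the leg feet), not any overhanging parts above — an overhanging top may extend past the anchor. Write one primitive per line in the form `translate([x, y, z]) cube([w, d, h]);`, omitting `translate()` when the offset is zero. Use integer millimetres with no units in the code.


translate([178, 221, 0]) cube([136, 94, 1268]);


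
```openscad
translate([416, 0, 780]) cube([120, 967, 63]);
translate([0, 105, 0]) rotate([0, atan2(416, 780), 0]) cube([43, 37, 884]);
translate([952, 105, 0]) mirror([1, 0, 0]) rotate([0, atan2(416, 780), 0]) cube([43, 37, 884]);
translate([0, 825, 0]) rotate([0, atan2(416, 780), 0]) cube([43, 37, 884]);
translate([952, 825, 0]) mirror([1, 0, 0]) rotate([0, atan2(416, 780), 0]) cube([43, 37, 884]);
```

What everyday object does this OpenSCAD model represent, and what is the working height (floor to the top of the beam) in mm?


A sawhorse. The overall height is 843 mm.

A beam across two mirrored pairs of raked legs — a sawhorse. The beam's underside is at z = 780 (matching the legs' vertical rise in atan2(416, 780)) and the beam is 63 mm tall, so its top is at 780 + 63 = 843 mm. The raked legs top out at the beam's underside, so that is the highest point.


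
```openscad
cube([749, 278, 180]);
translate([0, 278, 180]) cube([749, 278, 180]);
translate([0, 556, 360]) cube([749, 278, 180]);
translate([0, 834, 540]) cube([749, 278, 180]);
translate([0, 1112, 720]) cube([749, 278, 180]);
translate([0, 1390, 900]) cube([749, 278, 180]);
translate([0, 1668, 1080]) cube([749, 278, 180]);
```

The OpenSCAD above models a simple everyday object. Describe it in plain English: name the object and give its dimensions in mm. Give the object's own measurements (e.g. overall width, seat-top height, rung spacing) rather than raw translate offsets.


A straight staircase of 7 solid steps. Each step is 749 mm wide (x), 278 mm deep (y, the going) and 180 mm tall (the rise). The first step rests on the floor; each subsequent step sits one going further in +y and one rise higher in +z, directly behind and above the previous step with no overlap.


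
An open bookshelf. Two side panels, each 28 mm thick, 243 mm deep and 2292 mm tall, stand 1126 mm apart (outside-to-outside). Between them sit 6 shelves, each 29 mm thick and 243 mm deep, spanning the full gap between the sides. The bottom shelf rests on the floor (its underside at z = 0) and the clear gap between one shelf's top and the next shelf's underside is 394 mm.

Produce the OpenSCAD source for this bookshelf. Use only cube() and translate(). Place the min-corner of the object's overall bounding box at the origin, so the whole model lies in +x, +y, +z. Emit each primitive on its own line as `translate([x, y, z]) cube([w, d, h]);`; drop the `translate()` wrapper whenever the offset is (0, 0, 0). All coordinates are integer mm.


cube([28, 243, 2292]);
translate([1098, 0, 0]) cube([28, 243, 2292]);
translate([28, 0, 0]) cube([1070, 243, 29]);
translate([28, 0, 423]) cube([1070, 243, 29]);
translate([28, 0, 846]) cube([1070, 243, 29]);
translate([28, 0, 1269]) cube([1070, 243, 29]);
translate([28, 0, 1692]) cube([1070, 243, 29]);
translate([28, 0, 2115]) cube([1070, 243, 29]);


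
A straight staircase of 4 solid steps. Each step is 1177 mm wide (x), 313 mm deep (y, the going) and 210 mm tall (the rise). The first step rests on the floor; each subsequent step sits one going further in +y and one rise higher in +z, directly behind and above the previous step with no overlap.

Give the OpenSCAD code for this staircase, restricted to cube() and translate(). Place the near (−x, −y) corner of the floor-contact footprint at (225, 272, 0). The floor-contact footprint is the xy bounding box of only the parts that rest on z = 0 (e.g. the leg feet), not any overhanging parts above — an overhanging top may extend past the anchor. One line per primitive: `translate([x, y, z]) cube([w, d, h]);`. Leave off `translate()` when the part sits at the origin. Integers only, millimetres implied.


translate([225, 272, 0]) cube([1177, 313, 210]);
translate([225, 585, 210]) cube([1177, 313, 210]);
translate([225, 898, 420]) cube([1177, 313, 210]);
translate([225, 1211, 630]) cube([1177, 313, 210]);


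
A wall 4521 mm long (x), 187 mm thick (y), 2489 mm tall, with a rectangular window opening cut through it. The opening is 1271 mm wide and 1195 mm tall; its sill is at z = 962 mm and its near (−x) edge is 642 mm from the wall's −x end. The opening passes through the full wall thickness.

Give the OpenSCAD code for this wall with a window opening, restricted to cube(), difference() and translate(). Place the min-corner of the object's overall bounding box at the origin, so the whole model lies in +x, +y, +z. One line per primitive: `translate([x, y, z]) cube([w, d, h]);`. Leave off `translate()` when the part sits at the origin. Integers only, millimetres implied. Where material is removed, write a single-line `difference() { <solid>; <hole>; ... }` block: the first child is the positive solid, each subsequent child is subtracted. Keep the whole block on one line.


difference() { cube([4521, 187, 2489]); translate([642, 0, 962]) cube([1271, 187, 1195]); }


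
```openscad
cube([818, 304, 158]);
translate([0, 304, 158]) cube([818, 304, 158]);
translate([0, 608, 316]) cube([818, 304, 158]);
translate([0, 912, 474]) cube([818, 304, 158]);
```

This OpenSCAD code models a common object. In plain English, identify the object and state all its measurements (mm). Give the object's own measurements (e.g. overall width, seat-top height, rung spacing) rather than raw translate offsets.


A straight staircase of 4 solid steps. Each step is 818 mm wide (x), 304 mm deep (y, the going) and 158 mm tall (the rise). The first step rests on the floor; each subsequent step sits one going further in +y and one rise higher in +z, directly behind and above the previous step with no overlap.


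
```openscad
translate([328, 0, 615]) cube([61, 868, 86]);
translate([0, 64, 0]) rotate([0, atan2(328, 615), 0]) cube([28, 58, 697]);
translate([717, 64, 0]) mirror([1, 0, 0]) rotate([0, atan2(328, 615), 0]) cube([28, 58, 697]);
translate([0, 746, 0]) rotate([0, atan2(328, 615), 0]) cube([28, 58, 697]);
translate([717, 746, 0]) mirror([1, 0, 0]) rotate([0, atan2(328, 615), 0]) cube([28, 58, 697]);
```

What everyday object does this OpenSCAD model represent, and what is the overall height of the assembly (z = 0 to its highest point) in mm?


A sawhorse. The overall height is 701 mm.

A beam across two mirrored pairs of raked legs — a sawhorse. The beam's underside is at z = 615 (matching the legs' vertical rise in atan2(328, 615)) and the beam is 86 mm tall, so its top is at 615 + 86 = 701 mm. The raked legs top out at the beam's underside, so that is the highest point.


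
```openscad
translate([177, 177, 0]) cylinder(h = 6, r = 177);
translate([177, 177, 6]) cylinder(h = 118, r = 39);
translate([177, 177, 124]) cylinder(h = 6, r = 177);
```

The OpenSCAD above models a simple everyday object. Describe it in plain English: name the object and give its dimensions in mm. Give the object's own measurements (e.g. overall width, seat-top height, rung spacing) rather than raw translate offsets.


A spool: two coaxial disc flanges of radius 177 mm and thickness 6 mm, joined by a core cylinder of radius 39 mm and height 118 mm. The lower flange rests on z = 0 and the three cylinders share a vertical axis.


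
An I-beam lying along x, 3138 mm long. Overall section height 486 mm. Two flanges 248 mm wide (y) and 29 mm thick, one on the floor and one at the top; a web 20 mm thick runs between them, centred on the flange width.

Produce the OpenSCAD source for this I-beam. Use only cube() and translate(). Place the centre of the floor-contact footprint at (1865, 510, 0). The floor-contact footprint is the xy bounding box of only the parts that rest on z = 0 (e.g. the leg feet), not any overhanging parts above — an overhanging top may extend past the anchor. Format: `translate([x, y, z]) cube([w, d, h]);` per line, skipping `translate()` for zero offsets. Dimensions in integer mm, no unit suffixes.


translate([296, 386, 0]) cube([3138, 248, 29]);
translate([296, 500, 29]) cube([3138, 20, 428]);
translate([296, 386, 457]) cube([3138, 248, 29]);


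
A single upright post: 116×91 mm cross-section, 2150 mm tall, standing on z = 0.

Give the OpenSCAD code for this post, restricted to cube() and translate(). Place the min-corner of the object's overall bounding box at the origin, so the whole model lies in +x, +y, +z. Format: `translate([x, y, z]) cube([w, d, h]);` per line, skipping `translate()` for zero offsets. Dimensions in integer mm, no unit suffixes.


cube([116, 91, 2150]);


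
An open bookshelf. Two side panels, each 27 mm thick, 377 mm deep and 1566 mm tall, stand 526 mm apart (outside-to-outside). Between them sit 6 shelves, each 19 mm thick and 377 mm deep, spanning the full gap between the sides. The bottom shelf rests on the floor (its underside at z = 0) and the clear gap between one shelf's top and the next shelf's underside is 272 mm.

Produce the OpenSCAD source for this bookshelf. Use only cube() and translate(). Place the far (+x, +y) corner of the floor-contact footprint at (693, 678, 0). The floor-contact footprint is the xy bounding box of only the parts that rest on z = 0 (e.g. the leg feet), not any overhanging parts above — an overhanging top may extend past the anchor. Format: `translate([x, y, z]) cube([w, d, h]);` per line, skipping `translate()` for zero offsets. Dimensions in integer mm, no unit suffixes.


translate([167, 301, 0]) cube([27, 377, 1566]);
translate([666, 301, 0]) cube([27, 377, 1566]);
translate([194, 301, 0]) cube([472, 377, 19]);
translate([194, 301, 291]) cube([472, 377, 19]);
translate([194, 301, 582]) cube([472, 377, 19]);
translate([194, 301, 873]) cube([472, 377, 19]);
translate([194, 301, 1164]) cube([472, 377, 19]);
translate([194, 301, 1455]) cube([472, 377, 19]);


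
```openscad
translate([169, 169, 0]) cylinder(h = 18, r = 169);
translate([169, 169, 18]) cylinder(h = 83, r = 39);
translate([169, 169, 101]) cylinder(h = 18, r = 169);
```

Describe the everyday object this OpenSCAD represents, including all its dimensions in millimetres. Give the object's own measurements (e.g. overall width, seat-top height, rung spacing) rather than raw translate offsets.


A spool: two coaxial disc flanges of radius 169 mm and thickness 18 mm, joined by a core cylinder of radius 39 mm and height 83 mm. The lower flange rests on z = 0 and the three cylinders share a vertical axis.


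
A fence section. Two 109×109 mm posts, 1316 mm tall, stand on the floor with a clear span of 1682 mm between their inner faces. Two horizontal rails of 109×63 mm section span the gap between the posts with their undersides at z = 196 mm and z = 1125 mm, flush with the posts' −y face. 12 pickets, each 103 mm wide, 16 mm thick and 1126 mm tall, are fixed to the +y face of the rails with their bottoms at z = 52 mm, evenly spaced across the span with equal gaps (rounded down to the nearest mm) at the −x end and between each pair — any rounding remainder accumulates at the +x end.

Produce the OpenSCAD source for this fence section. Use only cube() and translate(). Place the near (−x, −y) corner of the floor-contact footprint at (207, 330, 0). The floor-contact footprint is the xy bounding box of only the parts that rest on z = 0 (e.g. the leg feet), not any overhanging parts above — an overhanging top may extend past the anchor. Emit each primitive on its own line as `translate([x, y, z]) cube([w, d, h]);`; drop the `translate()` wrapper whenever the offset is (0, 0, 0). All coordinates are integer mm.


translate([207, 330, 0]) cube([109, 109, 1316]);
translate([1998, 330, 0]) cube([109, 109, 1316]);
translate([316, 330, 196]) cube([1682, 109, 63]);
translate([316, 330, 1125]) cube([1682, 109, 63]);
translate([350, 439, 52]) cube([103, 16, 1126]);
translate([487, 439, 52]) cube([103, 16, 1126]);
translate([624, 439, 52]) cube([103, 16, 1126]);
translate([761, 439, 52]) cube([103, 16, 1126]);
translate([898, 439, 52]) cube([103, 16, 1126]);
translate([1035, 439, 52]) cube([103, 16, 1126]);
translate([1172, 439, 52]) cube([103, 16, 1126]);
translate([1309, 439, 52]) cube([103, 16, 1126]);
translate([1446, 439, 52]) cube([103, 16, 1126]);
translate([1583, 439, 52]) cube([103, 16, 1126]);
translate([1720, 439, 52]) cube([103, 16, 1126]);
translate([1857, 439, 52]) cube([103, 16, 1126]);


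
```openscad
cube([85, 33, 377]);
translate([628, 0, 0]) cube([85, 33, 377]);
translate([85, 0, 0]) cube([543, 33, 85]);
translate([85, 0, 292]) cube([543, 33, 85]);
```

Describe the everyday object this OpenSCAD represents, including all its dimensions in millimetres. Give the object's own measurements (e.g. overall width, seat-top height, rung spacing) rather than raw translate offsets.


A rectangular picture frame lying in the x–z plane (depth along y). The opening is 543 mm wide (x) by 207 mm tall (z), surrounded by a border 85 mm wide on all four sides. The frame is 33 mm deep and is made of two full-height vertical stiles with two horizontal rails fitted between them.


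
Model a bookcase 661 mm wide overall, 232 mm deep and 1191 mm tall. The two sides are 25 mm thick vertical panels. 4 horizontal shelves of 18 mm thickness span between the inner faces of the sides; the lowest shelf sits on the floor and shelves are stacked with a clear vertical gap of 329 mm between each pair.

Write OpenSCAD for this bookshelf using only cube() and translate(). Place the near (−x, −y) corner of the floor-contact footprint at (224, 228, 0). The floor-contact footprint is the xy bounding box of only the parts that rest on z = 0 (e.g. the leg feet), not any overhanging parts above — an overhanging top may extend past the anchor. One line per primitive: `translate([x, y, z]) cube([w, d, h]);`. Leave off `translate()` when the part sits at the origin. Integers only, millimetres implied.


translate([224, 228, 0]) cube([25, 232, 1191]);
translate([860, 228, 0]) cube([25, 232, 1191]);
translate([249, 228, 0]) cube([611, 232, 18]);
translate([249, 228, 347]) cube([611, 232, 18]);
translate([249, 228, 694]) cube([611, 232, 18]);
translate([249, 228, 1041]) cube([611, 232, 18]);


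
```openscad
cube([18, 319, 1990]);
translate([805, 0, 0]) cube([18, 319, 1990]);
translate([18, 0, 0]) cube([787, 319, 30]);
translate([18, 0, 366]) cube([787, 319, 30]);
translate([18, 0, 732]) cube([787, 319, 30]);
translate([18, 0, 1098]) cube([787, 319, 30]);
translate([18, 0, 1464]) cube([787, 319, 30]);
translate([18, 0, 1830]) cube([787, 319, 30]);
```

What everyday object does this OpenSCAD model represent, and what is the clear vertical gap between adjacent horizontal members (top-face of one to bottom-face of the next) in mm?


A bookshelf. The clear shelf gap is 336 mm.

Two tall side panels with 6 horizontal boards between them — a bookshelf. The first two shelf undersides are at z = 0 and z = 366; with shelf thickness 30, the clear gap is 366 − 0 − 30 = 336 mm.


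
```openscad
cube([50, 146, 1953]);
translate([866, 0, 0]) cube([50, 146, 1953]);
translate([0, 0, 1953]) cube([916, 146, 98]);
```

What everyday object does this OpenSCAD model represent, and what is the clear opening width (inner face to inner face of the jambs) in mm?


A door frame. The clear opening width is 816 mm.

Two 1953 mm tall posts with a header on top — a door frame. The left jamb is 50 mm wide at x = 0; the right jamb starts at x = 866. The clear opening is 866 − 50 = 816 mm.


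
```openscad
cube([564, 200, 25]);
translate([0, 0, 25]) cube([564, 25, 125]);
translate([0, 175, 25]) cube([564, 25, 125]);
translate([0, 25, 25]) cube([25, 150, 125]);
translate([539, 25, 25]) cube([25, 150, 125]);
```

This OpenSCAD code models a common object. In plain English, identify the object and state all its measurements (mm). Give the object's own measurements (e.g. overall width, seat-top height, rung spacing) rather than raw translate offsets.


An open-topped rectangular box: outside dimensions 564×200×150 mm, with a uniform wall and base thickness of 25 mm. The base is a full 564×200 slab on the floor; four walls sit on top of the base. The front and back walls (the −y and +y sides) span the full width; the two side walls fit between them.


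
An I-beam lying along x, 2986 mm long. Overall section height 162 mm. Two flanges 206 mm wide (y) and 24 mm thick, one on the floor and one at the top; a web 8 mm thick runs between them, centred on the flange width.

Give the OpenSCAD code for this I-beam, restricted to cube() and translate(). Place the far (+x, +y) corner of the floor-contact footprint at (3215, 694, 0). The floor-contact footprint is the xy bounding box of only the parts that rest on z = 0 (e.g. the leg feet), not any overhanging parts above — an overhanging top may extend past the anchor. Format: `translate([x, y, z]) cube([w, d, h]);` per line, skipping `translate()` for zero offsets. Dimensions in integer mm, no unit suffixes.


translate([229, 488, 0]) cube([2986, 206, 24]);
translate([229, 587, 24]) cube([2986, 8, 114]);
translate([229, 488, 138]) cube([2986, 206, 24]);


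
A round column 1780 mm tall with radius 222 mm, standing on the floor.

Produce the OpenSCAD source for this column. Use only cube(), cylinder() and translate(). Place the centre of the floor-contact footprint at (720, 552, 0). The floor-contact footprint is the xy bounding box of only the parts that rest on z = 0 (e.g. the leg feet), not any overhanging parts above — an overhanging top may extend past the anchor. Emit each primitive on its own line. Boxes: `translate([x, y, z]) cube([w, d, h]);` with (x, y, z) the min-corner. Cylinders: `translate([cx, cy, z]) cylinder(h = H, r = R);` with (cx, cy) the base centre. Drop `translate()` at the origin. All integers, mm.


translate([720, 552, 0]) cylinder(h = 1780, r = 222);


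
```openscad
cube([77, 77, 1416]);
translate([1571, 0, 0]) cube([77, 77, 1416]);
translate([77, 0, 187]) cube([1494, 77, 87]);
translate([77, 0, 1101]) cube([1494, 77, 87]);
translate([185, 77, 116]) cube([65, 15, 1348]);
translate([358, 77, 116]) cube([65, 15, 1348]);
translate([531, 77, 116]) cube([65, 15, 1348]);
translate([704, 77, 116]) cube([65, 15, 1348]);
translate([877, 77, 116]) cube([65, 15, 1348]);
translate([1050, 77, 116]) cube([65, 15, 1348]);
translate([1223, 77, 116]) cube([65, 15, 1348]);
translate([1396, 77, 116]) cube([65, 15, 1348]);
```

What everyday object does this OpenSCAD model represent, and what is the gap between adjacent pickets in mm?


A fence section. The picket gap is 108 mm.

Two posts, two rails, 8 pickets — a fence section. Span 1494 mm holds 8 pickets of 65 mm with 9 equal gaps: ⌊(1494 − 8·65) / 9⌋ = 108 mm.


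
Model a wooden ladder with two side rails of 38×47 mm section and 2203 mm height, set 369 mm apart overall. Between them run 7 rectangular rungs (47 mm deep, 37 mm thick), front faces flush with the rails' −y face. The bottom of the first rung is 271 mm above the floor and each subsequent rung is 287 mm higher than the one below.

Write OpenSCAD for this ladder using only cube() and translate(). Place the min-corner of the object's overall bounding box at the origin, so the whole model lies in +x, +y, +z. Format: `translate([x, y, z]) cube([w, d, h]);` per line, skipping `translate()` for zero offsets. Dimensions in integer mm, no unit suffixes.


cube([38, 47, 2203]);
translate([331, 0, 0]) cube([38, 47, 2203]);
translate([38, 0, 271]) cube([293, 47, 37]);
translate([38, 0, 558]) cube([293, 47, 37]);
translate([38, 0, 845]) cube([293, 47, 37]);
translate([38, 0, 1132]) cube([293, 47, 37]);
translate([38, 0, 1419]) cube([293, 47, 37]);
translate([38, 0, 1706]) cube([293, 47, 37]);
translate([38, 0, 1993]) cube([293, 47, 37]);


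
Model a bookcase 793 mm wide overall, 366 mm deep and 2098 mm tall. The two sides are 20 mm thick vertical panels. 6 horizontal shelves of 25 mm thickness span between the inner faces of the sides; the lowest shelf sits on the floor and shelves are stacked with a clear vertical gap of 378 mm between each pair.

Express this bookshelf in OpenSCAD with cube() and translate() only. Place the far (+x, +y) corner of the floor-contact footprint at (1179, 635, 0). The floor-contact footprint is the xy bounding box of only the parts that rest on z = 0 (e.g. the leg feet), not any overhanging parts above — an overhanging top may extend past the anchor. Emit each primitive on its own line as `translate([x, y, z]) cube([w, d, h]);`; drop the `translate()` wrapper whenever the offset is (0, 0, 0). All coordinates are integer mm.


translate([386, 269, 0]) cube([20, 366, 2098]);
translate([1159, 269, 0]) cube([20, 366, 2098]);
translate([406, 269, 0]) cube([753, 366, 25]);
translate([406, 269, 403]) cube([753, 366, 25]);
translate([406, 269, 806]) cube([753, 366, 25]);
translate([406, 269, 1209]) cube([753, 366, 25]);
translate([406, 269, 1612]) cube([753, 366, 25]);
translate([406, 269, 2015]) cube([753, 366, 25]);


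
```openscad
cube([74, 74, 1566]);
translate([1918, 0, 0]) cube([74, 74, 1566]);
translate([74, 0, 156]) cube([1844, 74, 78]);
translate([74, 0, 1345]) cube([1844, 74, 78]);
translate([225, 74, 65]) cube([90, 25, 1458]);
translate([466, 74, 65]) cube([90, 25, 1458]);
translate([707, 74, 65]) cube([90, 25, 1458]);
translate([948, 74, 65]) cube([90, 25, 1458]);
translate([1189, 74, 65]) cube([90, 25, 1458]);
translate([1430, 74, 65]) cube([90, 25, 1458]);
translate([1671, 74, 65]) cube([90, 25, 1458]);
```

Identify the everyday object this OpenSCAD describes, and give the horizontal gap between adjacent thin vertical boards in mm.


A fence section. The picket gap is 151 mm.

Two posts, two rails, 7 pickets — a fence section. Span 1844 mm holds 7 pickets of 90 mm with 8 equal gaps: ⌊(1844 − 7·90) / 8⌋ = 151 mm.


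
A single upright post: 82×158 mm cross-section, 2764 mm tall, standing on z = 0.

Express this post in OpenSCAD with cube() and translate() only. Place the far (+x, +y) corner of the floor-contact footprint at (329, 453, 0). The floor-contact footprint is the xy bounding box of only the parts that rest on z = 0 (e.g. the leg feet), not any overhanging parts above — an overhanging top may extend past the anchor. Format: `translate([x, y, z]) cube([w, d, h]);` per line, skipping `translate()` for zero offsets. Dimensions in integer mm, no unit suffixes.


translate([247, 295, 0]) cube([82, 158, 2764]);


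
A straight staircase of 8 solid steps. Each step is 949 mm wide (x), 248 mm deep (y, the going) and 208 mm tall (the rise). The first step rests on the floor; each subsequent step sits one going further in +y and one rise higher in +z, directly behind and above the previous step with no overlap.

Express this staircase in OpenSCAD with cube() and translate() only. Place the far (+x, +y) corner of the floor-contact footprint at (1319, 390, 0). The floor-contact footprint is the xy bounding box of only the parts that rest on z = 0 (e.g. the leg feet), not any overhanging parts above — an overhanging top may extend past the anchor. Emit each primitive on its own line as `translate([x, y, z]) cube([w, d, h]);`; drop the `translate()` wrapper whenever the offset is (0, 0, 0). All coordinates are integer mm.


translate([370, 142, 0]) cube([949, 248, 208]);
translate([370, 390, 208]) cube([949, 248, 208]);
translate([370, 638, 416]) cube([949, 248, 208]);
translate([370, 886, 624]) cube([949, 248, 208]);
translate([370, 1134, 832]) cube([949, 248, 208]);
translate([370, 1382, 1040]) cube([949, 248, 208]);
translate([370, 1630, 1248]) cube([949, 248, 208]);
translate([370, 1878, 1456]) cube([949, 248, 208]);


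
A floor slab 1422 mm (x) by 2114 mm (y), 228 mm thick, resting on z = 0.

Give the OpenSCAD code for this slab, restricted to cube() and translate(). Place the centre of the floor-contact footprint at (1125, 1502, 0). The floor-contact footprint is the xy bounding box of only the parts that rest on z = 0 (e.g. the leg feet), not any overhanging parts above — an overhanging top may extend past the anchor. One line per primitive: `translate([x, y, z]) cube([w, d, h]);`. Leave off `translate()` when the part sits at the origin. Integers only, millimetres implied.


translate([414, 445, 0]) cube([1422, 2114, 228]);


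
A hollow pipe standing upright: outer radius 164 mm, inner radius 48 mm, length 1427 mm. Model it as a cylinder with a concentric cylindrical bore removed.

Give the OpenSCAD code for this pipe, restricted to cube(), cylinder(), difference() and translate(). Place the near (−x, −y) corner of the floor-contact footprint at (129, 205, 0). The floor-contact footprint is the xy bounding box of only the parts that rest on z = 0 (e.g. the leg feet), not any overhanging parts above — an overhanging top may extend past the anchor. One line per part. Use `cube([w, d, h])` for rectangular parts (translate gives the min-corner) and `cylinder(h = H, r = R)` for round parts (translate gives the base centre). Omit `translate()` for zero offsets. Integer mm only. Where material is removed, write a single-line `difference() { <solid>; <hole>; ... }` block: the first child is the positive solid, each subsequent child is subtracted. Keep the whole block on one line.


difference() { translate([293, 369, 0]) cylinder(h = 1427, r = 164); translate([293, 369, 0]) cylinder(h = 1427, r = 48); }


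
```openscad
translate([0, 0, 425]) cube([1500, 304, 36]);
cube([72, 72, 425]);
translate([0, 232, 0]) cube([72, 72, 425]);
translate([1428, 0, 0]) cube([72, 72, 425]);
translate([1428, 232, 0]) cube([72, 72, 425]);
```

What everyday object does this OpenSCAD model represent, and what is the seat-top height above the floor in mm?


A bench. The seat-top height is 461 mm.

A long slab on four corner posts — a bench. The slab sits at z = 425 with thickness 36, so the top is 425 + 36 = 461 mm.


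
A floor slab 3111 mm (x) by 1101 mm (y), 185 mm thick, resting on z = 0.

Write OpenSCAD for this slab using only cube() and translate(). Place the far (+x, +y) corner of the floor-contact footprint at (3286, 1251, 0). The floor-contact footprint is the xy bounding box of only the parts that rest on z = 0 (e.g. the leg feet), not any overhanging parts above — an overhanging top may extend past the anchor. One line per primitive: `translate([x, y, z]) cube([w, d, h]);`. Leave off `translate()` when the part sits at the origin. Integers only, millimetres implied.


translate([175, 150, 0]) cube([3111, 1101, 185]);


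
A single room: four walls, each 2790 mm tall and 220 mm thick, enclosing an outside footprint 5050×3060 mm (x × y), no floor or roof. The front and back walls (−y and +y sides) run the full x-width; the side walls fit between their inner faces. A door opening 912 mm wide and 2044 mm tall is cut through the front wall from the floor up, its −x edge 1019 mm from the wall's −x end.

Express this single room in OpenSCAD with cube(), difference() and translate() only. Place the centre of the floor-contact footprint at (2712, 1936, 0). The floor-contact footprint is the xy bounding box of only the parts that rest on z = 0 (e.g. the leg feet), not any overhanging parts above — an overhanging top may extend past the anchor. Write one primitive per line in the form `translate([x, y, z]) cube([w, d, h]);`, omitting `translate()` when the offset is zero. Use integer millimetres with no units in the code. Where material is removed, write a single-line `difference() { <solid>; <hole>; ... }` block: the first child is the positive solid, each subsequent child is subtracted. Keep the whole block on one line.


difference() { translate([187, 406, 0]) cube([5050, 220, 2790]); translate([1206, 406, 0]) cube([912, 220, 2044]); }
translate([187, 3246, 0]) cube([5050, 220, 2790]);
translate([187, 626, 0]) cube([220, 2620, 2790]);
translate([5017, 626, 0]) cube([220, 2620, 2790]);


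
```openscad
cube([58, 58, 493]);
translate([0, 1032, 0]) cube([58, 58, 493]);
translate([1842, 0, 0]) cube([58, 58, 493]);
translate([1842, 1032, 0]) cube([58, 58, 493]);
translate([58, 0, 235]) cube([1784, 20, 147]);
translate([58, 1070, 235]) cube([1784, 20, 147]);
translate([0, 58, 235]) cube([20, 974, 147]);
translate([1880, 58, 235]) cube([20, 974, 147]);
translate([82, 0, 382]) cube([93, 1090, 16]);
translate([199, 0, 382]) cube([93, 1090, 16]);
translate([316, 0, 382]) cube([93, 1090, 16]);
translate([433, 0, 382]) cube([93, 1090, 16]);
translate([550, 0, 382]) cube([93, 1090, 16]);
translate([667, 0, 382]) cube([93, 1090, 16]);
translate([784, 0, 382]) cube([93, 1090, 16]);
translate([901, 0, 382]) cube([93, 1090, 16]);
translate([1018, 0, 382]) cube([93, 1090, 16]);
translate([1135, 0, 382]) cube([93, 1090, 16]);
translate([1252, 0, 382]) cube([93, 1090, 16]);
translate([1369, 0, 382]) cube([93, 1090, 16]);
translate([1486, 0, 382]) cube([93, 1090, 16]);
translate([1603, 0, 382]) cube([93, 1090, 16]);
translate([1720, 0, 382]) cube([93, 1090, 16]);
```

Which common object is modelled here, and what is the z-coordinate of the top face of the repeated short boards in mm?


A bed frame. The slat-top height is 398 mm.

Four posts, four rails, and a row of slats — a bed frame. Slats sit on the rails at z = 235 + 147 = 382; with slat thickness 16, the top is 398 mm.


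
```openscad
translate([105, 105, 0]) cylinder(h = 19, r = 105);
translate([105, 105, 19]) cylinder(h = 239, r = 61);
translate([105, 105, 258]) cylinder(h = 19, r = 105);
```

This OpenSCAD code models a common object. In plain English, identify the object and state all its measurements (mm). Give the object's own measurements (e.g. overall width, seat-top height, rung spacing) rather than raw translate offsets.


A spool: two coaxial disc flanges of radius 105 mm and thickness 19 mm, joined by a core cylinder of radius 61 mm and height 239 mm. The lower flange rests on z = 0 and the three cylinders share a vertical axis.


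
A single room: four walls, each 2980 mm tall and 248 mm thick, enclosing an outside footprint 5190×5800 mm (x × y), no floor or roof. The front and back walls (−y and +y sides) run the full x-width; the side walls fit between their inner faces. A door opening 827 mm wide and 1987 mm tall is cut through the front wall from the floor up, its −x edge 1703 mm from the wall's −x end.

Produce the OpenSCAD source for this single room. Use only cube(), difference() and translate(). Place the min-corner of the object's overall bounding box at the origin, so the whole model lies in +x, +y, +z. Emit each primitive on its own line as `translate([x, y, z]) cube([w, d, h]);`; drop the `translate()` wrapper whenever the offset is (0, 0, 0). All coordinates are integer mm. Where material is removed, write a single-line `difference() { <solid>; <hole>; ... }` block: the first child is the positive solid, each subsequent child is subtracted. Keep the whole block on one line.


difference() { cube([5190, 248, 2980]); translate([1703, 0, 0]) cube([827, 248, 1987]); }
translate([0, 5552, 0]) cube([5190, 248, 2980]);
translate([0, 248, 0]) cube([248, 5304, 2980]);
translate([4942, 248, 0]) cube([248, 5304, 2980]);


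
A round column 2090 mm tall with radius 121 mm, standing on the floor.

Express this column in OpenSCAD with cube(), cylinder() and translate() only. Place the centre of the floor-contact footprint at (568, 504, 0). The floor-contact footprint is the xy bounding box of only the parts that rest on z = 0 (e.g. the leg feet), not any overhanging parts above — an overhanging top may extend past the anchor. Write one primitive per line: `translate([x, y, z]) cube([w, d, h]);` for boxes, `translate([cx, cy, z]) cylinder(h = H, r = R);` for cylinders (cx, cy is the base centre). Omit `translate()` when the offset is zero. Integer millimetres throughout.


translate([568, 504, 0]) cylinder(h = 2090, r = 121);


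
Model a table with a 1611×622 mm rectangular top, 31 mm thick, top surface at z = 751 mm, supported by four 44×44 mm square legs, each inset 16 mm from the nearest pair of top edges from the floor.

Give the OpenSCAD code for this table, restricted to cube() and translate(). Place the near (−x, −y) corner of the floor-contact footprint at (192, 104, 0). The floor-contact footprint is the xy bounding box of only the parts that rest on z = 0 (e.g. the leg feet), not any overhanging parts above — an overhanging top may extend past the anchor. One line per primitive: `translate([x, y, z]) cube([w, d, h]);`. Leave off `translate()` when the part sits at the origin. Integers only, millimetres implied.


translate([176, 88, 720]) cube([1611, 622, 31]);
translate([192, 104, 0]) cube([44, 44, 720]);
translate([1727, 104, 0]) cube([44, 44, 720]);
translate([192, 650, 0]) cube([44, 44, 720]);
translate([1727, 650, 0]) cube([44, 44, 720]);


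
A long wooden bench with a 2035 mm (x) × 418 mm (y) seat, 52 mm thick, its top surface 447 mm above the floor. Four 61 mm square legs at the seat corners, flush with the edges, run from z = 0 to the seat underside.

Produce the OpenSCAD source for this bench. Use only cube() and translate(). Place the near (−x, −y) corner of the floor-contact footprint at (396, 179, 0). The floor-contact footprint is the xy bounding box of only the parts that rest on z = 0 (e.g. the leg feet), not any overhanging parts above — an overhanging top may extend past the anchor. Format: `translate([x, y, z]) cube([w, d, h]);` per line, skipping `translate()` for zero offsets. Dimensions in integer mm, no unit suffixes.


translate([396, 179, 395]) cube([2035, 418, 52]);
translate([396, 179, 0]) cube([61, 61, 395]);
translate([396, 536, 0]) cube([61, 61, 395]);
translate([2370, 179, 0]) cube([61, 61, 395]);
translate([2370, 536, 0]) cube([61, 61, 395]);


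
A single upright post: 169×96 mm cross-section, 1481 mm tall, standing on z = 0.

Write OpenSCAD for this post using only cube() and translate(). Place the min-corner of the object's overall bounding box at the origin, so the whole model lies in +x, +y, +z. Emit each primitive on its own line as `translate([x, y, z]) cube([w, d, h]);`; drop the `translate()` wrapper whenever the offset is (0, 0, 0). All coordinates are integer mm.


cube([169, 96, 1481]);


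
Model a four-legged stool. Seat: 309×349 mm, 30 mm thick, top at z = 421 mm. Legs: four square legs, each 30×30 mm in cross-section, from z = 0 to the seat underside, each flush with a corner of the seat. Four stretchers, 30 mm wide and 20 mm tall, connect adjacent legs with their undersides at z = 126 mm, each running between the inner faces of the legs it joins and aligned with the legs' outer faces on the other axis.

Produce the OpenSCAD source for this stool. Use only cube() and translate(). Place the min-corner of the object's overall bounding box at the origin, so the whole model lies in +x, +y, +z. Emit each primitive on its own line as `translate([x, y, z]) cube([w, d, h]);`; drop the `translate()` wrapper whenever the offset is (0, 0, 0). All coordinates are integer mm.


translate([0, 0, 391]) cube([309, 349, 30]);
cube([30, 30, 391]);
translate([279, 0, 0]) cube([30, 30, 391]);
translate([0, 319, 0]) cube([30, 30, 391]);
translate([279, 319, 0]) cube([30, 30, 391]);
translate([30, 0, 126]) cube([249, 30, 20]);
translate([30, 319, 126]) cube([249, 30, 20]);
translate([0, 30, 126]) cube([30, 289, 20]);
translate([279, 30, 126]) cube([30, 289, 20]);


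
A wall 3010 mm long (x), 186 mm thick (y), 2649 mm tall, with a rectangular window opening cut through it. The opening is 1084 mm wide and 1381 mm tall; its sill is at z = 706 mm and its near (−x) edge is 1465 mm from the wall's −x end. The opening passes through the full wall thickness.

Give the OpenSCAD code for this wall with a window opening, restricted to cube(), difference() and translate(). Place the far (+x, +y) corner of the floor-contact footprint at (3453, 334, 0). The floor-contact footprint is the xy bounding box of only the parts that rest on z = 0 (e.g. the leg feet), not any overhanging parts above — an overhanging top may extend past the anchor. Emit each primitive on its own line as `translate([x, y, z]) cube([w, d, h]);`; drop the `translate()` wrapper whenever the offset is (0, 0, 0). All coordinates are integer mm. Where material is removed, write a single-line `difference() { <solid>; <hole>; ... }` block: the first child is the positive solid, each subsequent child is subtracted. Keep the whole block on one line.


difference() { translate([443, 148, 0]) cube([3010, 186, 2649]); translate([1908, 148, 706]) cube([1084, 186, 1381]); }


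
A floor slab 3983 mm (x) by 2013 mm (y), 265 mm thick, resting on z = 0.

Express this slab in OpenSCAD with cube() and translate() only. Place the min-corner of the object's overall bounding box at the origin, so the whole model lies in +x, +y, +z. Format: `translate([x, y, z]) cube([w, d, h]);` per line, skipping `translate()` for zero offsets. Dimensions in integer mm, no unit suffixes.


cube([3983, 2013, 265]);


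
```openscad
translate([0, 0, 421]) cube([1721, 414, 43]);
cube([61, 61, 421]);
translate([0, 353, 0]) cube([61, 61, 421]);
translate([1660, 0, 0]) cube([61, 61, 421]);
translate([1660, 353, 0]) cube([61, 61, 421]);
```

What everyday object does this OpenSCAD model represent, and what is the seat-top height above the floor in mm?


A bench. The seat-top height is 464 mm.

A long slab on four corner posts — a bench. The slab sits at z = 421 with thickness 43, so the top is 421 + 43 = 464 mm.


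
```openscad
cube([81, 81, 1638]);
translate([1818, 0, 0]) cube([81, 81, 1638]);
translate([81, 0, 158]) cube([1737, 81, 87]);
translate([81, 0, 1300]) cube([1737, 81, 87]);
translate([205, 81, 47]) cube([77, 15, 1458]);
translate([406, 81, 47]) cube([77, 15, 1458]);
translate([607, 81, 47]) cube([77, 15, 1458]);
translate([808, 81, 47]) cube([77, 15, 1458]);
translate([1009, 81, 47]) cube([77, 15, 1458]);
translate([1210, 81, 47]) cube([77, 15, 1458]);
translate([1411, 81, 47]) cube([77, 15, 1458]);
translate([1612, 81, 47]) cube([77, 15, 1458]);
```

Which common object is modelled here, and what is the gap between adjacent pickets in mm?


A fence section. The picket gap is 124 mm.

Two posts, two rails, 8 pickets — a fence section. Span 1737 mm holds 8 pickets of 77 mm with 9 equal gaps: ⌊(1737 − 8·77) / 9⌋ = 124 mm.


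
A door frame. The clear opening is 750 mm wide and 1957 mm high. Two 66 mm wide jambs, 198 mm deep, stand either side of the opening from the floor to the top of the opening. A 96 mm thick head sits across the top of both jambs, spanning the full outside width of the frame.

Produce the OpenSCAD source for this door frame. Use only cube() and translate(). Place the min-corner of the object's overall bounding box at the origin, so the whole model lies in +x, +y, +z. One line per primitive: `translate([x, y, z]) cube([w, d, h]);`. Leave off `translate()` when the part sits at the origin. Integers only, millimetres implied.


cube([66, 198, 1957]);
translate([816, 0, 0]) cube([66, 198, 1957]);
translate([0, 0, 1957]) cube([882, 198, 96]);


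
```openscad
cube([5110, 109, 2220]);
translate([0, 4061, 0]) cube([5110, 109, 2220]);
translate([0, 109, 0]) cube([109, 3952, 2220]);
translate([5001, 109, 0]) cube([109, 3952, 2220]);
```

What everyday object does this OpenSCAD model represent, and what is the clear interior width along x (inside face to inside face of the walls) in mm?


A house (or room) frame. The interior width is 4892 mm.

Four 2220 mm walls enclosing a rectangle with no floor or roof — a room or house frame. Outside width is 5110 mm and wall thickness is 109 mm, so the interior width is 5110 − 2 × 109 = 4892 mm.


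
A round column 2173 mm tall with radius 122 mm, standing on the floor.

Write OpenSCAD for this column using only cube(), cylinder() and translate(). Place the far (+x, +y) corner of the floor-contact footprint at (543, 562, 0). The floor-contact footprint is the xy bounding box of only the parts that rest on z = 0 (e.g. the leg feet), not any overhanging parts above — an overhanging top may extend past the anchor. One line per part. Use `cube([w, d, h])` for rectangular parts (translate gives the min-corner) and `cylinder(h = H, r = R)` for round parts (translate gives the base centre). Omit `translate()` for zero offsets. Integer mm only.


translate([421, 440, 0]) cylinder(h = 2173, r = 122);
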